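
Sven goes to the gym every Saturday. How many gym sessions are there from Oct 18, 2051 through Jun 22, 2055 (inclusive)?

Oct 18, 2051 is a Wednesday.
That's 1344 days from start to end, counting both.
1344 = 7 × 192, so the span is exactly 192 full weeks.
Each full week contributes one Saturday: 192 so far.

192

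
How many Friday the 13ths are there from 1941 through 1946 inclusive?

Friday-the-13ths by year:
1941: Jun
1942: Feb, Mar, Nov
1943: Aug
1944: Oct
1945: Apr, Jul
1946: Sep, Dec

10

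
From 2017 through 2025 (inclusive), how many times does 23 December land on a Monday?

2

Day of week of December 23 in each year:
2017: Sat, 2018: Sun, 2019: Mon ✓, 2020: Wed, 2021: Thu, 2022: Fri, 2023: Sat, 2024: Mon ✓, 2025: Tue
Mondays: 2019, 2024.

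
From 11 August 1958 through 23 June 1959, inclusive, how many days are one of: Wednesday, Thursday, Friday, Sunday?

11 August 1958 is a Monday.
From 11 August 1958 to 23 June 1959 is 317 days inclusive.
317 = 7 × 45 + 2, so there are 45 full weeks plus 2 extra days.
Each full week contributes 4 days from the set (Wed, Thu, Fri, Sun): 45 × 4 = 180.
The 2 extra days are Mon, Tue — none qualify.
Total: 180 + 0 = 180.

180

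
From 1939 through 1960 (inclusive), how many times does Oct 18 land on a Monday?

3

Day of week of October 18 in each year:
1939: Wed, 1940: Fri, 1941: Sat, 1942: Sun, 1943: Mon ✓, 1944: Wed, 1945: Thu, 1946: Fri, 1947: Sat, 1948: Mon ✓, 1949: Tue, 1950: Wed, 1951: Thu, 1952: Sat, 1953: Sun, 1954: Mon ✓, 1955: Tue, 1956: Thu, 1957: Fri, 1958: Sat, 1959: Sun, 1960: Tue
Mondays: 1943, 1948, 1954.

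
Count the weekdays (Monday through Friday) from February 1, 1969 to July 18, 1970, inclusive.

February 1, 1969 is a Saturday.
That's 533 days from start to end, counting both.
533 = 7 × 76 + 1, so there are 76 full weeks plus 1 extra day.
Each full week contributes 5 weekdays (Mon–Fri): 76 × 5 = 380.
The 1 extra day is Sat — none qualify.
Total: 380 + 0 = 380.

380 weekdays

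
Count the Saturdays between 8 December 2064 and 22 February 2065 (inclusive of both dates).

11 Saturdays

8 December 2064 is a Monday.
From 8 December 2064 to 22 February 2065 is 77 days inclusive.
77 = 7 × 11, so the span is exactly 11 full weeks.
Each full week contributes one Saturday: 11 so far.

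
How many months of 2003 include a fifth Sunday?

4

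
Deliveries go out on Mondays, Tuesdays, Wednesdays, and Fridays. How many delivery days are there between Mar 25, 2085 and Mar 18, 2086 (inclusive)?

Mar 25, 2085 is a Sunday.
The range spans 359 days (inclusive of both endpoints).
359 = 7 × 51 + 2, so there are 51 full weeks plus 2 extra days.
Each full week contributes 4 days from the set (Mon, Tue, Wed, Fri): 51 × 4 = 204.
The 2 extra days are Sunday, Monday — 1 of them qualifies.
Total: 204 + 1 = 205.

205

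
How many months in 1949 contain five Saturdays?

A month has five Saturdays exactly when Saturday falls within its first (length − 28) days.
Jan: 31 days, starts Sat → 5 of Sat, Sun, Mon ✓
Feb: 28 days, starts Tue → 5 of (none)
Mar: 31 days, starts Tue → 5 of Tue, Wed, Thu
Apr: 30 days, starts Fri → 5 of Fri, Sat ✓
May: 31 days, starts Sun → 5 of Sun, Mon, Tue
Jun: 30 days, starts Wed → 5 of Wed, Thu
Jul: 31 days, starts Fri → 5 of Fri, Sat, Sun ✓
Aug: 31 days, starts Mon → 5 of Mon, Tue, Wed
Sep: 30 days, starts Thu → 5 of Thu, Fri
Oct: 31 days, starts Sat → 5 of Sat, Sun, Mon ✓
Nov: 30 days, starts Tue → 5 of Tue, Wed
Dec: 31 days, starts Thu → 5 of Thu, Fri, Sat ✓
Months with five Saturdays: Jan, Apr, Jul, Oct, Dec.

5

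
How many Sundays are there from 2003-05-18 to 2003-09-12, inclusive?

2003-05-18 is a Sunday.
The range spans 118 days (inclusive of both endpoints).
118 = 7 × 16 + 6, so there are 16 full weeks plus 6 extra days.
Each full week contributes one Sunday: 16 so far.
The 6 extra days are Sun, Mon, Tue, Wed, Thu, Fri — 1 of them qualifies.
Total: 16 + 1 = 17.

17 Sundays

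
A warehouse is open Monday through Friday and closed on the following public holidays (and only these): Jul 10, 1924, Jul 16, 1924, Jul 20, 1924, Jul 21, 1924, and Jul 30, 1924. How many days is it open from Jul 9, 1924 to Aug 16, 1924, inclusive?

24 working days

Jul 9, 1924 is a Wednesday.
That's 39 days from start to end, counting both.
39 = 7 × 5 + 4, so there are 5 full weeks plus 4 extra days.
Each full week contributes 5 weekdays (Mon–Fri): 5 × 5 = 25.
The 4 extra days are Wednesday, Thursday, Friday, Saturday — 3 of them qualify.
Total: 25 + 3 = 28.
Holidays: Jul 10, 1924 (Thu); Jul 16, 1924 (Wed); Jul 20, 1924 (Sun); Jul 21, 1924 (Mon); Jul 30, 1924 (Wed).
4 of the 5 holidays fall on weekdays; the rest are weekends and were already excluded.
Business days: 28 − 4 = 24.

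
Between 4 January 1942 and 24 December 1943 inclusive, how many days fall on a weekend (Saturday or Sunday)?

4 January 1942 is a Sunday.
The range spans 720 days (inclusive of both endpoints).
720 = 7 × 102 + 6, so there are 102 full weeks plus 6 extra days.
Each full week contributes 2 weekend days (Sat, Sun): 102 × 2 = 204.
The 6 extra days are Sun, Mon, Tue, Wed, Thu, Fri — 1 of them qualifies.
Total: 204 + 1 = 205.

205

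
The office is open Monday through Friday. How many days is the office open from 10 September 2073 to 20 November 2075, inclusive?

573 weekdays

10 September 2073 is a Sunday.
From 10 September 2073 to 20 November 2075 is 802 days inclusive.
802 = 7 × 114 + 4, so there are 114 full weeks plus 4 extra days.
Each full week contributes 5 weekdays (Mon–Fri): 114 × 5 = 570.
The 4 extra days are Sun, Mon, Tue, Wed — 3 of them qualify.
Total: 570 + 3 = 573.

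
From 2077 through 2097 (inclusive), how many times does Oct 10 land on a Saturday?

Day of week of October 10 in each year:
2077: Sun, 2078: Mon, 2079: Tue, 2080: Thu, 2081: Fri, 2082: Sat ✓, 2083: Sun, 2084: Tue, 2085: Wed, 2086: Thu, 2087: Fri, 2088: Sun, 2089: Mon, 2090: Tue, 2091: Wed, 2092: Fri, 2093: Sat ✓, 2094: Sun, 2095: Mon, 2096: Wed, 2097: Thu
Saturdays: 2082, 2093.

2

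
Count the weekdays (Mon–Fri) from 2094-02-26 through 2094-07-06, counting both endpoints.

2094-02-26 is a Friday.
That's 131 days from start to end, counting both.
131 = 7 × 18 + 5, so there are 18 full weeks plus 5 extra days.
Each full week contributes 5 weekdays (Mon–Fri): 18 × 5 = 90.
The 5 extra days are Fri, Sat, Sun, Mon, Tue — 3 of them qualify.
Total: 90 + 3 = 93.

93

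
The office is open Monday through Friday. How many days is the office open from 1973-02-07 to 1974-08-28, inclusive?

406

1973-02-07 is a Wednesday.
That's 568 days from start to end, counting both.
568 = 7 × 81 + 1, so there are 81 full weeks plus 1 extra day.
Each full week contributes 5 weekdays (Mon–Fri): 81 × 5 = 405.
The 1 extra day is Wednesday — 1 of them qualifies.
Total: 405 + 1 = 406.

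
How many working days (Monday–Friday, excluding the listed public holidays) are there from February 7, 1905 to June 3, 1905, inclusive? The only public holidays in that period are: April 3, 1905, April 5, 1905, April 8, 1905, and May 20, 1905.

February 7, 1905 is a Tuesday.
The range spans 117 days (inclusive of both endpoints).
117 = 7 × 16 + 5, so there are 16 full weeks plus 5 extra days.
Each full week contributes 5 weekdays (Mon–Fri): 16 × 5 = 80.
The 5 extra days are Tue, Wed, Thu, Fri, Sat — 4 of them qualify.
Total: 80 + 4 = 84.
Holidays: April 3, 1905 (Mon); April 5, 1905 (Wed); April 8, 1905 (Sat); May 20, 1905 (Sat).
2 of the 4 holidays fall on weekdays; the rest are weekends and were already excluded.
Business days: 84 − 2 = 82.

82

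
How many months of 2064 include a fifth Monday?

A month has five Mondays exactly when Monday falls within its first (length − 28) days.
Jan: 31 days, starts Tue → 5 of Tue, Wed, Thu
Feb: 29 days, starts Fri → 5 of Fri
Mar: 31 days, starts Sat → 5 of Sat, Sun, Mon ✓
Apr: 30 days, starts Tue → 5 of Tue, Wed
May: 31 days, starts Thu → 5 of Thu, Fri, Sat
Jun: 30 days, starts Sun → 5 of Sun, Mon ✓
Jul: 31 days, starts Tue → 5 of Tue, Wed, Thu
Aug: 31 days, starts Fri → 5 of Fri, Sat, Sun
Sep: 30 days, starts Mon → 5 of Mon, Tue ✓
Oct: 31 days, starts Wed → 5 of Wed, Thu, Fri
Nov: 30 days, starts Sat → 5 of Sat, Sun
Dec: 31 days, starts Mon → 5 of Mon, Tue, Wed ✓
Months with five Mondays: Mar, Jun, Sep, Dec.

4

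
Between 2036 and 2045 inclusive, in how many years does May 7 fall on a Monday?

1

Day of week of May 7 in each year:
2036: Wed, 2037: Thu, 2038: Fri, 2039: Sat, 2040: Mon ✓, 2041: Tue, 2042: Wed, 2043: Thu, 2044: Sat, 2045: Sun
Mondays: 2040.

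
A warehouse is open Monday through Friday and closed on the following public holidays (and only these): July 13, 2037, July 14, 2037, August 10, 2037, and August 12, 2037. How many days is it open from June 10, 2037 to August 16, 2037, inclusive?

44

June 10, 2037 is a Wednesday.
That's 68 days from start to end, counting both.
68 = 7 × 9 + 5, so there are 9 full weeks plus 5 extra days.
Each full week contributes 5 weekdays (Mon–Fri): 9 × 5 = 45.
The 5 extra days are Wednesday, Thursday, Friday, Saturday, Sunday — 3 of them qualify.
Total: 45 + 3 = 48.
Holidays: July 13, 2037 (Mon); July 14, 2037 (Tue); August 10, 2037 (Mon); August 12, 2037 (Wed).
All 4 holidays fall on weekdays, so subtract 4.
Business days: 48 − 4 = 44.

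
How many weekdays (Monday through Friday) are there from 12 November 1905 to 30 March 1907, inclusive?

360

12 November 1905 is a Sunday.
From 12 November 1905 to 30 March 1907 is 504 days inclusive.
504 = 7 × 72, so the span is exactly 72 full weeks.
Each full week contributes 5 weekdays (Mon–Fri): 72 × 5 = 360.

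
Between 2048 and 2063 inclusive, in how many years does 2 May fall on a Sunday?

3

Day of week of May 2 in each year:
2048: Sat, 2049: Sun ✓, 2050: Mon, 2051: Tue, 2052: Thu, 2053: Fri, 2054: Sat, 2055: Sun ✓, 2056: Tue, 2057: Wed, 2058: Thu, 2059: Fri, 2060: Sun ✓, 2061: Mon, 2062: Tue, 2063: Wed
Sundays: 2049, 2055, 2060.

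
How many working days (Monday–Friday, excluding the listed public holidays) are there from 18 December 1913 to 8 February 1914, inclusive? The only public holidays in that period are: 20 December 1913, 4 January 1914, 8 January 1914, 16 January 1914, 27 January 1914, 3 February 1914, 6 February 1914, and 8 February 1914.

18 December 1913 is a Thursday.
From 18 December 1913 to 8 February 1914 is 53 days inclusive.
53 = 7 × 7 + 4, so there are 7 full weeks plus 4 extra days.
Each full week contributes 5 weekdays (Mon–Fri): 7 × 5 = 35.
The 4 extra days are Thursday, Friday, Saturday, Sunday — 2 of them qualify.
Total: 35 + 2 = 37.
Holidays: 20 December 1913 (Sat); 4 January 1914 (Sun); 8 January 1914 (Thu); 16 January 1914 (Fri); 27 January 1914 (Tue); 3 February 1914 (Tue); 6 February 1914 (Fri); 8 February 1914 (Sun).
5 of the 8 holidays fall on weekdays; the rest are weekends and were already excluded.
Business days: 37 − 5 = 32.

32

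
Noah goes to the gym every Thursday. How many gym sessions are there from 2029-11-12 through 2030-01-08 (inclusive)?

8

2029-11-12 is a Monday.
The range spans 58 days (inclusive of both endpoints).
58 = 7 × 8 + 2, so there are 8 full weeks plus 2 extra days.
Each full week contributes one Thursday: 8 so far.
The 2 extra days are Mon, Tue — none qualify.
Total: 8 + 0 = 8.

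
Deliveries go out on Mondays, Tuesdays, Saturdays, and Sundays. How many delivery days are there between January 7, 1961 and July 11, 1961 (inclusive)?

108

January 7, 1961 is a Saturday.
From January 7, 1961 to July 11, 1961 is 186 days inclusive.
186 = 7 × 26 + 4, so there are 26 full weeks plus 4 extra days.
Each full week contributes 4 days from the set (Mon, Tue, Sat, Sun): 26 × 4 = 104.
The 4 extra days are Sat, Sun, Mon, Tue — 4 of them qualify.
Total: 104 + 4 = 108.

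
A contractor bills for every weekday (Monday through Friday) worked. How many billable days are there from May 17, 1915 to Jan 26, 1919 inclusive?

May 17, 1915 is a Monday.
The range spans 1351 days (inclusive of both endpoints).
1351 = 7 × 193, so the span is exactly 193 full weeks.
Each full week contributes 5 weekdays (Mon–Fri): 193 × 5 = 965.
Total: 965.

965 weekdays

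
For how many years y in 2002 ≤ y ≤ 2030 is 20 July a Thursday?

Day of week of July 20 in each year:
2002: Sat, 2003: Sun, 2004: Tue, 2005: Wed, 2006: Thu ✓, 2007: Fri, 2008: Sun, 2009: Mon, 2010: Tue, 2011: Wed, 2012: Fri, 2013: Sat, 2014: Sun, 2015: Mon, 2016: Wed, 2017: Thu ✓, 2018: Fri, 2019: Sat, 2020: Mon, 2021: Tue, 2022: Wed, 2023: Thu ✓, 2024: Sat, 2025: Sun, 2026: Mon, 2027: Tue, 2028: Thu ✓, 2029: Fri, 2030: Sat
Thursdays: 2006, 2017, 2023, 2028.

4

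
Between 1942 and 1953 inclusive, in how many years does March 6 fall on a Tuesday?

Day of week of March 6 in each year:
1942: Fri, 1943: Sat, 1944: Mon, 1945: Tue ✓, 1946: Wed, 1947: Thu, 1948: Sat, 1949: Sun, 1950: Mon, 1951: Tue ✓, 1952: Thu, 1953: Fri
Tuesdays: 1945, 1951.

2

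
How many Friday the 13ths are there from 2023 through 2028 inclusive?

Friday-the-13ths by year:
2023: Jan, Oct
2024: Sep, Dec
2025: Jun
2026: Feb, Mar, Nov
2027: Aug
2028: Oct

10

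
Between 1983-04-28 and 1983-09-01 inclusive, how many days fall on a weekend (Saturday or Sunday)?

1983-04-28 is a Thursday.
That's 127 days from start to end, counting both.
127 = 7 × 18 + 1, so there are 18 full weeks plus 1 extra day.
Each full week contributes 2 weekend days (Sat, Sun): 18 × 2 = 36.
The 1 extra day is Thu — none qualify.
Total: 36 + 0 = 36.

36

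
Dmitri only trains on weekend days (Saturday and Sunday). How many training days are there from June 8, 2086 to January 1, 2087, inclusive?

60

June 8, 2086 is a Saturday.
The range spans 208 days (inclusive of both endpoints).
208 = 7 × 29 + 5, so there are 29 full weeks plus 5 extra days.
Each full week contributes 2 weekend days (Sat, Sun): 29 × 2 = 58.
The 5 extra days are Sat, Sun, Mon, Tue, Wed — 2 of them qualify.
Total: 58 + 2 = 60.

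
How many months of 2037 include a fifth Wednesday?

A month has five Wednesdays exactly when Wednesday falls within its first (length − 28) days.
Jan: 31 days, starts Thu → 5 of Thu, Fri, Sat
Feb: 28 days, starts Sun → 5 of (none)
Mar: 31 days, starts Sun → 5 of Sun, Mon, Tue
Apr: 30 days, starts Wed → 5 of Wed, Thu ✓
May: 31 days, starts Fri → 5 of Fri, Sat, Sun
Jun: 30 days, starts Mon → 5 of Mon, Tue
Jul: 31 days, starts Wed → 5 of Wed, Thu, Fri ✓
Aug: 31 days, starts Sat → 5 of Sat, Sun, Mon
Sep: 30 days, starts Tue → 5 of Tue, Wed ✓
Oct: 31 days, starts Thu → 5 of Thu, Fri, Sat
Nov: 30 days, starts Sun → 5 of Sun, Mon
Dec: 31 days, starts Tue → 5 of Tue, Wed, Thu ✓
Months with five Wednesdays: Apr, Jul, Sep, Dec.

4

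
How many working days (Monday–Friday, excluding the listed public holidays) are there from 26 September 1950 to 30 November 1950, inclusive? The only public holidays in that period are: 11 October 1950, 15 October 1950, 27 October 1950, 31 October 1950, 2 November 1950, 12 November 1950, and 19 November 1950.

44

26 September 1950 is a Tuesday.
From 26 September 1950 to 30 November 1950 is 66 days inclusive.
66 = 7 × 9 + 3, so there are 9 full weeks plus 3 extra days.
Each full week contributes 5 weekdays (Mon–Fri): 9 × 5 = 45.
The 3 extra days are Tue, Wed, Thu — 3 of them qualify.
Total: 45 + 3 = 48.
Holidays: 11 October 1950 (Wed); 15 October 1950 (Sun); 27 October 1950 (Fri); 31 October 1950 (Tue); 2 November 1950 (Thu); 12 November 1950 (Sun); 19 November 1950 (Sun).
4 of the 7 holidays fall on weekdays; the rest are weekends and were already excluded.
Business days: 48 − 4 = 44.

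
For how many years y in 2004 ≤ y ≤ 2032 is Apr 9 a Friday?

5

Day of week of April 9 in each year:
2004: Fri ✓, 2005: Sat, 2006: Sun, 2007: Mon, 2008: Wed, 2009: Thu, 2010: Fri ✓, 2011: Sat, 2012: Mon, 2013: Tue, 2014: Wed, 2015: Thu, 2016: Sat, 2017: Sun, 2018: Mon, 2019: Tue, 2020: Thu, 2021: Fri ✓, 2022: Sat, 2023: Sun, 2024: Tue, 2025: Wed, 2026: Thu, 2027: Fri ✓, 2028: Sun, 2029: Mon, 2030: Tue, 2031: Wed, 2032: Fri ✓
Fridays: 2004, 2010, 2021, 2027, 2032.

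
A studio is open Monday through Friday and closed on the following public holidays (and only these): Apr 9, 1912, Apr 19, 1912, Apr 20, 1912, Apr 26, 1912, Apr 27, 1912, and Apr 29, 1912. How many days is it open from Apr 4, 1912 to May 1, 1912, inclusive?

16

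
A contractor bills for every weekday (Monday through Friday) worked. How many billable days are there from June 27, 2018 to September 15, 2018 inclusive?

June 27, 2018 is a Wednesday.
That's 81 days from start to end, counting both.
81 = 7 × 11 + 4, so there are 11 full weeks plus 4 extra days.
Each full week contributes 5 weekdays (Mon–Fri): 11 × 5 = 55.
The 4 extra days are Wednesday, Thursday, Friday, Saturday — 3 of them qualify.
Total: 55 + 3 = 58.

58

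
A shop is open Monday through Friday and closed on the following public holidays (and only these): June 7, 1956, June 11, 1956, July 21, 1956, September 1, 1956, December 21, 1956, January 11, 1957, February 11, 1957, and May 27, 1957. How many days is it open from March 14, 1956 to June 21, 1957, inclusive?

327

March 14, 1956 is a Wednesday.
The range spans 465 days (inclusive of both endpoints).
465 = 7 × 66 + 3, so there are 66 full weeks plus 3 extra days.
Each full week contributes 5 weekdays (Mon–Fri): 66 × 5 = 330.
The 3 extra days are Wednesday, Thursday, Friday — 3 of them qualify.
Total: 330 + 3 = 333.
Holidays: June 7, 1956 (Thu); June 11, 1956 (Mon); July 21, 1956 (Sat); September 1, 1956 (Sat); December 21, 1956 (Fri); January 11, 1957 (Fri); February 11, 1957 (Mon); May 27, 1957 (Mon).
6 of the 8 holidays fall on weekdays; the rest are weekends and were already excluded.
Business days: 333 − 6 = 327.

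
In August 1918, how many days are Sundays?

4

1 August 1918 is a Thursday.
The range spans 31 days (inclusive of both endpoints).
31 = 7 × 4 + 3, so there are 4 full weeks plus 3 extra days.
Each full week contributes one Sunday: 4 so far.
The 3 extra days are Thursday, Friday, Saturday — none qualify.
Total: 4 + 0 = 4.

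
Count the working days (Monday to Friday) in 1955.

260 weekdays

1 January 1955 is a Saturday.
That's 365 days from start to end, counting both.
365 = 7 × 52 + 1, so there are 52 full weeks plus 1 extra day.
Each full week contributes 5 weekdays (Mon–Fri): 52 × 5 = 260.
The 1 extra day is Saturday — none qualify.
Total: 260 + 0 = 260.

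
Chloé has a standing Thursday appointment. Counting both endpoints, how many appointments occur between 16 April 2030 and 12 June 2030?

8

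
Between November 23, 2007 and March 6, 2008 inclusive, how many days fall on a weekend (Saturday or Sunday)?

November 23, 2007 is a Friday.
From November 23, 2007 to March 6, 2008 is 105 days inclusive.
105 = 7 × 15, so the span is exactly 15 full weeks.
Each full week contributes 2 weekend days (Sat, Sun): 15 × 2 = 30.

30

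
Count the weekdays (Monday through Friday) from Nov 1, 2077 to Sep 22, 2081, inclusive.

1016

Nov 1, 2077 is a Monday.
The range spans 1422 days (inclusive of both endpoints).
1422 = 7 × 203 + 1, so there are 203 full weeks plus 1 extra day.
Each full week contributes 5 weekdays (Mon–Fri): 203 × 5 = 1015.
The 1 extra day is Mon — 1 of them qualifies.
Total: 1015 + 1 = 1016.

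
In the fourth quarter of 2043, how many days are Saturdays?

13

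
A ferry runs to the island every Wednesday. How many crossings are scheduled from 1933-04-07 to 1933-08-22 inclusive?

1933-04-07 is a Friday.
From 1933-04-07 to 1933-08-22 is 138 days inclusive.
138 = 7 × 19 + 5, so there are 19 full weeks plus 5 extra days.
Each full week contributes one Wednesday: 19 so far.
The 5 extra days are Fri, Sat, Sun, Mon, Tue — none qualify.
Total: 19 + 0 = 19.

19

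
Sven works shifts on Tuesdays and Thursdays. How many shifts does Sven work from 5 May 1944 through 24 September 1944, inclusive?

40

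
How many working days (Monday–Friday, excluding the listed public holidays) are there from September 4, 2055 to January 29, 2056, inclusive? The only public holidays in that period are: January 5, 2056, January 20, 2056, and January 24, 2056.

102

September 4, 2055 is a Saturday.
That's 148 days from start to end, counting both.
148 = 7 × 21 + 1, so there are 21 full weeks plus 1 extra day.
Each full week contributes 5 weekdays (Mon–Fri): 21 × 5 = 105.
The 1 extra day is Sat — none qualify.
Total: 105 + 0 = 105.
Holidays: January 5, 2056 (Wed); January 20, 2056 (Thu); January 24, 2056 (Mon).
All 3 holidays fall on weekdays, so subtract 3.
Business days: 105 − 3 = 102.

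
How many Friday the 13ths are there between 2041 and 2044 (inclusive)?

Friday-the-13ths by year:
2041: Sep, Dec
2042: Jun
2043: Feb, Mar, Nov
2044: May

7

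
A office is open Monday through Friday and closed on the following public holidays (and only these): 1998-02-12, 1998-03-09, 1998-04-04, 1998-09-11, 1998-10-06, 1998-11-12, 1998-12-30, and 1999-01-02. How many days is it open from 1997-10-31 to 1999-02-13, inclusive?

330

1997-10-31 is a Friday.
From 1997-10-31 to 1999-02-13 is 471 days inclusive.
471 = 7 × 67 + 2, so there are 67 full weeks plus 2 extra days.
Each full week contributes 5 weekdays (Mon–Fri): 67 × 5 = 335.
The 2 extra days are Friday, Saturday — 1 of them qualifies.
Total: 335 + 1 = 336.
Holidays: 1998-02-12 (Thu); 1998-03-09 (Mon); 1998-04-04 (Sat); 1998-09-11 (Fri); 1998-10-06 (Tue); 1998-11-12 (Thu); 1998-12-30 (Wed); 1999-01-02 (Sat).
6 of the 8 holidays fall on weekdays; the rest are weekends and were already excluded.
Business days: 336 − 6 = 330.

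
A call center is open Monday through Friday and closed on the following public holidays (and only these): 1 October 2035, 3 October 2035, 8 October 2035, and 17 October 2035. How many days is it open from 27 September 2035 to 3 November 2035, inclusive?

27 September 2035 is a Thursday.
That's 38 days from start to end, counting both.
38 = 7 × 5 + 3, so there are 5 full weeks plus 3 extra days.
Each full week contributes 5 weekdays (Mon–Fri): 5 × 5 = 25.
The 3 extra days are Thursday, Friday, Saturday — 2 of them qualify.
Total: 25 + 2 = 27.
Holidays: 1 October 2035 (Mon); 3 October 2035 (Wed); 8 October 2035 (Mon); 17 October 2035 (Wed).
All 4 holidays fall on weekdays, so subtract 4.
Business days: 27 − 4 = 23.

23 working days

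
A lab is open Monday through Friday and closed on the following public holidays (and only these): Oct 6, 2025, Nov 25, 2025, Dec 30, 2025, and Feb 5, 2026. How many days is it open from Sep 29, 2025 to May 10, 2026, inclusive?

Sep 29, 2025 is a Monday.
The range spans 224 days (inclusive of both endpoints).
224 = 7 × 32, so the span is exactly 32 full weeks.
Each full week contributes 5 weekdays (Mon–Fri): 32 × 5 = 160.
Total: 160.
Holidays: Oct 6, 2025 (Mon); Nov 25, 2025 (Tue); Dec 30, 2025 (Tue); Feb 5, 2026 (Thu).
All 4 holidays fall on weekdays, so subtract 4.
Business days: 160 − 4 = 156.

156 business days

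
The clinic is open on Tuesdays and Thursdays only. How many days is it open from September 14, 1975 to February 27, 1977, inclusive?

152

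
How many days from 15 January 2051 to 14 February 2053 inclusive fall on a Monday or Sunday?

218

15 January 2051 is a Sunday.
From 15 January 2051 to 14 February 2053 is 762 days inclusive.
762 = 7 × 108 + 6, so there are 108 full weeks plus 6 extra days.
Each full week contributes 2 days from the set (Mon, Sun): 108 × 2 = 216.
The 6 extra days are Sunday, Monday, Tuesday, Wednesday, Thursday, Friday — 2 of them qualify.
Total: 216 + 2 = 218.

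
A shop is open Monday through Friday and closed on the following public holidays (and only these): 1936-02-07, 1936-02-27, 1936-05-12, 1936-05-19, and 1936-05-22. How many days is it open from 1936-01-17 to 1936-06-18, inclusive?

1936-01-17 is a Friday.
The range spans 154 days (inclusive of both endpoints).
154 = 7 × 22, so the span is exactly 22 full weeks.
Each full week contributes 5 weekdays (Mon–Fri): 22 × 5 = 110.
Total: 110.
Holidays: 1936-02-07 (Fri); 1936-02-27 (Thu); 1936-05-12 (Tue); 1936-05-19 (Tue); 1936-05-22 (Fri).
All 5 holidays fall on weekdays, so subtract 5.
Business days: 110 − 5 = 105.

105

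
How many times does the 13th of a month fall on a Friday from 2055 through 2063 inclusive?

14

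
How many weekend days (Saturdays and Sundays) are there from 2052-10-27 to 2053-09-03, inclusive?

89

2052-10-27 is a Sunday.
From 2052-10-27 to 2053-09-03 is 312 days inclusive.
312 = 7 × 44 + 4, so there are 44 full weeks plus 4 extra days.
Each full week contributes 2 weekend days (Sat, Sun): 44 × 2 = 88.
The 4 extra days are Sun, Mon, Tue, Wed — 1 of them qualifies.
Total: 88 + 1 = 89.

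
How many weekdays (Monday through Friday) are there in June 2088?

June 1, 2088 is a Tuesday.
From June 1, 2088 to June 30, 2088 is 30 days inclusive.
30 = 7 × 4 + 2, so there are 4 full weeks plus 2 extra days.
Each full week contributes 5 weekdays (Mon–Fri): 4 × 5 = 20.
The 2 extra days are Tue, Wed — 2 of them qualify.
Total: 20 + 2 = 22.

22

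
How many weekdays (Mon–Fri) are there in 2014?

Jan 1, 2014 is a Wednesday.
From Jan 1, 2014 to Dec 31, 2014 is 365 days inclusive.
365 = 7 × 52 + 1, so there are 52 full weeks plus 1 extra day.
Each full week contributes 5 weekdays (Mon–Fri): 52 × 5 = 260.
The 1 extra day is Wed — 1 of them qualifies.
Total: 260 + 1 = 261.

261 weekdays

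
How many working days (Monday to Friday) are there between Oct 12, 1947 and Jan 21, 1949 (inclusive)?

Oct 12, 1947 is a Sunday.
From Oct 12, 1947 to Jan 21, 1949 is 468 days inclusive.
468 = 7 × 66 + 6, so there are 66 full weeks plus 6 extra days.
Each full week contributes 5 weekdays (Mon–Fri): 66 × 5 = 330.
The 6 extra days are Sun, Mon, Tue, Wed, Thu, Fri — 5 of them qualify.
Total: 330 + 5 = 335.

335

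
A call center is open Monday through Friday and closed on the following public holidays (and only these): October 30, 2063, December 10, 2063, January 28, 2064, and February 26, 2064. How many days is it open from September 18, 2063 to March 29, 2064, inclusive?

135

September 18, 2063 is a Tuesday.
The range spans 194 days (inclusive of both endpoints).
194 = 7 × 27 + 5, so there are 27 full weeks plus 5 extra days.
Each full week contributes 5 weekdays (Mon–Fri): 27 × 5 = 135.
The 5 extra days are Tue, Wed, Thu, Fri, Sat — 4 of them qualify.
Total: 135 + 4 = 139.
Holidays: October 30, 2063 (Tue); December 10, 2063 (Mon); January 28, 2064 (Mon); February 26, 2064 (Tue).
All 4 holidays fall on weekdays, so subtract 4.
Business days: 139 − 4 = 135.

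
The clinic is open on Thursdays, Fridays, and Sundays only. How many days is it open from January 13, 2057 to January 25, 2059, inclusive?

318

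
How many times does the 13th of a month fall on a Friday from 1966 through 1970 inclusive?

Friday-the-13ths by year:
1966: May
1967: Jan, Oct
1968: Sep, Dec
1969: Jun
1970: Feb, Mar, Nov

9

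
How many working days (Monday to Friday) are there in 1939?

260

1939-01-01 is a Sunday.
The range spans 365 days (inclusive of both endpoints).
365 = 7 × 52 + 1, so there are 52 full weeks plus 1 extra day.
Each full week contributes 5 weekdays (Mon–Fri): 52 × 5 = 260.
The 1 extra day is Sun — none qualify.
Total: 260 + 0 = 260.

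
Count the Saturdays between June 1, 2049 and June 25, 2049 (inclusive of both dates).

June 1, 2049 is a Tuesday.
The range spans 25 days (inclusive of both endpoints).
25 = 7 × 3 + 4, so there are 3 full weeks plus 4 extra days.
Each full week contributes one Saturday: 3 so far.
The 4 extra days are Tue, Wed, Thu, Fri — none qualify.
Total: 3 + 0 = 3.

3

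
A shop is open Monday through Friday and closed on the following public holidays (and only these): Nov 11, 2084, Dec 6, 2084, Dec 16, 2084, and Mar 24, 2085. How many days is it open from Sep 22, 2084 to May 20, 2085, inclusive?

170

Sep 22, 2084 is a Friday.
From Sep 22, 2084 to May 20, 2085 is 241 days inclusive.
241 = 7 × 34 + 3, so there are 34 full weeks plus 3 extra days.
Each full week contributes 5 weekdays (Mon–Fri): 34 × 5 = 170.
The 3 extra days are Fri, Sat, Sun — 1 of them qualifies.
Total: 170 + 1 = 171.
Holidays: Nov 11, 2084 (Sat); Dec 6, 2084 (Wed); Dec 16, 2084 (Sat); Mar 24, 2085 (Sat).
1 of the 4 holidays fall on weekdays; the rest are weekends and were already excluded.
Business days: 171 − 1 = 170.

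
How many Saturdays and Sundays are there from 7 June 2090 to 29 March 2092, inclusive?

189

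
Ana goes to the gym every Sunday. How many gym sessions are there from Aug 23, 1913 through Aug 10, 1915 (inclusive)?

103 Sundays

Aug 23, 1913 is a Saturday.
That's 718 days from start to end, counting both.
718 = 7 × 102 + 4, so there are 102 full weeks plus 4 extra days.
Each full week contributes one Sunday: 102 so far.
The 4 extra days are Saturday, Sunday, Monday, Tuesday — 1 of them qualifies.
Total: 102 + 1 = 103.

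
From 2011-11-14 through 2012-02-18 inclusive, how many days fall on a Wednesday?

2011-11-14 is a Monday.
The range spans 97 days (inclusive of both endpoints).
97 = 7 × 13 + 6, so there are 13 full weeks plus 6 extra days.
Each full week contributes one Wednesday: 13 so far.
The 6 extra days are Monday, Tuesday, Wednesday, Thursday, Friday, Saturday — 1 of them qualifies.
Total: 13 + 1 = 14.

14 Wednesdays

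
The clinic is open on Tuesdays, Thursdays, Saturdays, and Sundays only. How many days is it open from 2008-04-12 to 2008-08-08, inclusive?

68

2008-04-12 is a Saturday.
From 2008-04-12 to 2008-08-08 is 119 days inclusive.
119 = 7 × 17, so the span is exactly 17 full weeks.
Each full week contributes 4 days from the set (Tue, Thu, Sat, Sun): 17 × 4 = 68.
Total: 68.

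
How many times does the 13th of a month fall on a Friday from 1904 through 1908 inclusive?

9

Friday-the-13ths by year:
1904: May
1905: Jan, Oct
1906: Apr, Jul
1907: Sep, Dec
1908: Mar, Nov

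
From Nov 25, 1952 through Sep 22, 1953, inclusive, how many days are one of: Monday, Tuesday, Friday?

130

Nov 25, 1952 is a Tuesday.
That's 302 days from start to end, counting both.
302 = 7 × 43 + 1, so there are 43 full weeks plus 1 extra day.
Each full week contributes 3 days from the set (Mon, Tue, Fri): 43 × 3 = 129.
The 1 extra day is Tuesday — 1 of them qualifies.
Total: 129 + 1 = 130.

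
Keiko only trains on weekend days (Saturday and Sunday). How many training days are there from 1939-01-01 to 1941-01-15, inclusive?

213

1939-01-01 is a Sunday.
From 1939-01-01 to 1941-01-15 is 746 days inclusive.
746 = 7 × 106 + 4, so there are 106 full weeks plus 4 extra days.
Each full week contributes 2 weekend days (Sat, Sun): 106 × 2 = 212.
The 4 extra days are Sunday, Monday, Tuesday, Wednesday — 1 of them qualifies.
Total: 212 + 1 = 213.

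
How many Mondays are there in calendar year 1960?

1960-01-01 is a Friday.
From 1960-01-01 to 1960-12-31 is 366 days inclusive.
366 = 7 × 52 + 2, so there are 52 full weeks plus 2 extra days.
Each full week contributes one Monday: 52 so far.
The 2 extra days are Fri, Sat — none qualify.
Total: 52 + 0 = 52.

52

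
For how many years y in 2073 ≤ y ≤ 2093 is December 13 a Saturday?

3

Day of week of December 13 in each year:
2073: Wed, 2074: Thu, 2075: Fri, 2076: Sun, 2077: Mon, 2078: Tue, 2079: Wed, 2080: Fri, 2081: Sat ✓, 2082: Sun, 2083: Mon, 2084: Wed, 2085: Thu, 2086: Fri, 2087: Sat ✓, 2088: Mon, 2089: Tue, 2090: Wed, 2091: Thu, 2092: Sat ✓, 2093: Sun
Saturdays: 2081, 2087, 2092.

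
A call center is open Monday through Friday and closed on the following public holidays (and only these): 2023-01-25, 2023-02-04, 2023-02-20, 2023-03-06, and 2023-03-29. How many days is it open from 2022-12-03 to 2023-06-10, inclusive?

131

2022-12-03 is a Saturday.
That's 190 days from start to end, counting both.
190 = 7 × 27 + 1, so there are 27 full weeks plus 1 extra day.
Each full week contributes 5 weekdays (Mon–Fri): 27 × 5 = 135.
The 1 extra day is Saturday — none qualify.
Total: 135 + 0 = 135.
Holidays: 2023-01-25 (Wed); 2023-02-04 (Sat); 2023-02-20 (Mon); 2023-03-06 (Mon); 2023-03-29 (Wed).
4 of the 5 holidays fall on weekdays; the rest are weekends and were already excluded.
Business days: 135 − 4 = 131.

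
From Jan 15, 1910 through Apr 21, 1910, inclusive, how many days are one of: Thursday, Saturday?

28

Jan 15, 1910 is a Saturday.
The range spans 97 days (inclusive of both endpoints).
97 = 7 × 13 + 6, so there are 13 full weeks plus 6 extra days.
Each full week contributes 2 days from the set (Thu, Sat): 13 × 2 = 26.
The 6 extra days are Saturday, Sunday, Monday, Tuesday, Wednesday, Thursday — 2 of them qualify.
Total: 26 + 2 = 28.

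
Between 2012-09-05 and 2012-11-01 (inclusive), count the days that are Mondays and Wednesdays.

17

2012-09-05 is a Wednesday.
That's 58 days from start to end, counting both.
58 = 7 × 8 + 2, so there are 8 full weeks plus 2 extra days.
Each full week contributes 2 days from the set (Mon, Wed): 8 × 2 = 16.
The 2 extra days are Wed, Thu — 1 of them qualifies.
Total: 16 + 1 = 17.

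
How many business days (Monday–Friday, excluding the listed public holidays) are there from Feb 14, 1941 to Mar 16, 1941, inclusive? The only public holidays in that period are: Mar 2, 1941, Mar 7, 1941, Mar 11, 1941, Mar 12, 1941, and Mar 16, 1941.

18 business days

Feb 14, 1941 is a Friday.
The range spans 31 days (inclusive of both endpoints).
31 = 7 × 4 + 3, so there are 4 full weeks plus 3 extra days.
Each full week contributes 5 weekdays (Mon–Fri): 4 × 5 = 20.
The 3 extra days are Friday, Saturday, Sunday — 1 of them qualifies.
Total: 20 + 1 = 21.
Holidays: Mar 2, 1941 (Sun); Mar 7, 1941 (Fri); Mar 11, 1941 (Tue); Mar 12, 1941 (Wed); Mar 16, 1941 (Sun).
3 of the 5 holidays fall on weekdays; the rest are weekends and were already excluded.
Business days: 21 − 3 = 18.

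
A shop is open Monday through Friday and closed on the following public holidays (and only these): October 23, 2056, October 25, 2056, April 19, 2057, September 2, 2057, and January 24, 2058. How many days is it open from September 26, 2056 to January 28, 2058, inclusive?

September 26, 2056 is a Tuesday.
The range spans 490 days (inclusive of both endpoints).
490 = 7 × 70, so the span is exactly 70 full weeks.
Each full week contributes 5 weekdays (Mon–Fri): 70 × 5 = 350.
Holidays: October 23, 2056 (Mon); October 25, 2056 (Wed); April 19, 2057 (Thu); September 2, 2057 (Sun); January 24, 2058 (Thu).
4 of the 5 holidays fall on weekdays; the rest are weekends and were already excluded.
Business days: 350 − 4 = 346.

346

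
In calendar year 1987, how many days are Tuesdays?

52

Jan 1, 1987 is a Thursday.
The range spans 365 days (inclusive of both endpoints).
365 = 7 × 52 + 1, so there are 52 full weeks plus 1 extra day.
Each full week contributes one Tuesday: 52 so far.
The 1 extra day is Thursday — none qualify.
Total: 52 + 0 = 52.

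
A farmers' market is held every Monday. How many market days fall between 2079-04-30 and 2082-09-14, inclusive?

2079-04-30 is a Sunday.
That's 1234 days from start to end, counting both.
1234 = 7 × 176 + 2, so there are 176 full weeks plus 2 extra days.
Each full week contributes one Monday: 176 so far.
The 2 extra days are Sun, Mon — 1 of them qualifies.
Total: 176 + 1 = 177.

177 Mondays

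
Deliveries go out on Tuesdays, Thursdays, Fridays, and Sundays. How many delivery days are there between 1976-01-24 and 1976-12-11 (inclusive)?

184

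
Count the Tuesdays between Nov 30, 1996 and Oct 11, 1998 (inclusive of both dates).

Nov 30, 1996 is a Saturday.
That's 681 days from start to end, counting both.
681 = 7 × 97 + 2, so there are 97 full weeks plus 2 extra days.
Each full week contributes one Tuesday: 97 so far.
The 2 extra days are Saturday, Sunday — none qualify.
Total: 97 + 0 = 97.

97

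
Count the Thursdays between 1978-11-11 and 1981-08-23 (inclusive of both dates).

145 Thursdays

1978-11-11 is a Saturday.
From 1978-11-11 to 1981-08-23 is 1017 days inclusive.
1017 = 7 × 145 + 2, so there are 145 full weeks plus 2 extra days.
Each full week contributes one Thursday: 145 so far.
The 2 extra days are Sat, Sun — none qualify.
Total: 145 + 0 = 145.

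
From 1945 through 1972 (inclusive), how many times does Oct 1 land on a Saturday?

4

Day of week of October 1 in each year:
1945: Mon, 1946: Tue, 1947: Wed, 1948: Fri, 1949: Sat ✓, 1950: Sun, 1951: Mon, 1952: Wed, 1953: Thu, 1954: Fri, 1955: Sat ✓, 1956: Mon, 1957: Tue, 1958: Wed, 1959: Thu, 1960: Sat ✓, 1961: Sun, 1962: Mon, 1963: Tue, 1964: Thu, 1965: Fri, 1966: Sat ✓, 1967: Sun, 1968: Tue, 1969: Wed, 1970: Thu, 1971: Fri, 1972: Sun
Saturdays: 1949, 1955, 1960, 1966.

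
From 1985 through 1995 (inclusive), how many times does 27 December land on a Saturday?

1

Day of week of December 27 in each year:
1985: Fri, 1986: Sat ✓, 1987: Sun, 1988: Tue, 1989: Wed, 1990: Thu, 1991: Fri, 1992: Sun, 1993: Mon, 1994: Tue, 1995: Wed
Saturdays: 1986.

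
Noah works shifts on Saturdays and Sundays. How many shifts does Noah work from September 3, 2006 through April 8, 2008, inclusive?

September 3, 2006 is a Sunday.
The range spans 584 days (inclusive of both endpoints).
584 = 7 × 83 + 3, so there are 83 full weeks plus 3 extra days.
Each full week contributes 2 days from the set (Sat, Sun): 83 × 2 = 166.
The 3 extra days are Sun, Mon, Tue — 1 of them qualifies.
Total: 166 + 1 = 167.

167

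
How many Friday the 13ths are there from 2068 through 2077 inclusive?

19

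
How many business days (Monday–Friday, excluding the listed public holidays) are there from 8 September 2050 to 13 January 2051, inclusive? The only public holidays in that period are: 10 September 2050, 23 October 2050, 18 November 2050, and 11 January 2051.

8 September 2050 is a Thursday.
The range spans 128 days (inclusive of both endpoints).
128 = 7 × 18 + 2, so there are 18 full weeks plus 2 extra days.
Each full week contributes 5 weekdays (Mon–Fri): 18 × 5 = 90.
The 2 extra days are Thu, Fri — 2 of them qualify.
Total: 90 + 2 = 92.
Holidays: 10 September 2050 (Sat); 23 October 2050 (Sun); 18 November 2050 (Fri); 11 January 2051 (Wed).
2 of the 4 holidays fall on weekdays; the rest are weekends and were already excluded.
Business days: 92 − 2 = 90.

90 business days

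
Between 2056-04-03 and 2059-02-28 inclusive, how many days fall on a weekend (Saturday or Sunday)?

302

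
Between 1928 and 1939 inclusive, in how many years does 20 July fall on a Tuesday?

1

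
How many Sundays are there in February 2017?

2017-02-01 is a Wednesday.
That's 28 days from start to end, counting both.
28 = 7 × 4, so the span is exactly 4 full weeks.
Each full week contributes one Sunday: 4 so far.
Total: 4.

4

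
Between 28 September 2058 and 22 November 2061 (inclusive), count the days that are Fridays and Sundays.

329

28 September 2058 is a Saturday.
From 28 September 2058 to 22 November 2061 is 1152 days inclusive.
1152 = 7 × 164 + 4, so there are 164 full weeks plus 4 extra days.
Each full week contributes 2 days from the set (Fri, Sun): 164 × 2 = 328.
The 4 extra days are Saturday, Sunday, Monday, Tuesday — 1 of them qualifies.
Total: 328 + 1 = 329.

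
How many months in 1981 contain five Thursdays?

5

A month has five Thursdays exactly when Thursday falls within its first (length − 28) days.
Jan: 31 days, starts Thu → 5 of Thu, Fri, Sat ✓
Feb: 28 days, starts Sun → 5 of (none)
Mar: 31 days, starts Sun → 5 of Sun, Mon, Tue
Apr: 30 days, starts Wed → 5 of Wed, Thu ✓
May: 31 days, starts Fri → 5 of Fri, Sat, Sun
Jun: 30 days, starts Mon → 5 of Mon, Tue
Jul: 31 days, starts Wed → 5 of Wed, Thu, Fri ✓
Aug: 31 days, starts Sat → 5 of Sat, Sun, Mon
Sep: 30 days, starts Tue → 5 of Tue, Wed
Oct: 31 days, starts Thu → 5 of Thu, Fri, Sat ✓
Nov: 30 days, starts Sun → 5 of Sun, Mon
Dec: 31 days, starts Tue → 5 of Tue, Wed, Thu ✓
Months with five Thursdays: Jan, Apr, Jul, Oct, Dec.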